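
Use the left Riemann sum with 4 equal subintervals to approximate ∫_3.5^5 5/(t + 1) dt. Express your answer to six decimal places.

Δt = (5 − 3.5)/4 = 0.375.
Left endpoints: 3.5, 3.875, 4.25, 4.625.
f(3.5) = 10/9, f(3.875) = 40/39, f(4.25) = 20/21, f(4.625) = 8/9.
Sum = Δt · [f(3.5) + f(3.875) + f(4.25) + f(4.625)].
Sum ≈ 1.491758.

1.491758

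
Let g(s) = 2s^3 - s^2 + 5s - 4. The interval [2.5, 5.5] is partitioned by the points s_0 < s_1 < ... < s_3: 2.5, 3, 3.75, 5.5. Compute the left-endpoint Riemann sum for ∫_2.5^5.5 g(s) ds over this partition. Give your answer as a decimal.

244.5234375

Subinterval widths: 0.5, 0.75, 1.75.
Left endpoints: 2.5, 3, 3.75.
g(2.5) = 33.5, g(3) = 56, g(3.75) = 106.15625.
Sum = Σ Δs_i · g(s_i).
Sum = 244.5234375.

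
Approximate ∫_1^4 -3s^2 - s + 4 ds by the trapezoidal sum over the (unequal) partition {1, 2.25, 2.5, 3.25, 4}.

Subinterval widths: 1.25, 0.25, 0.75, 0.75.
f(1) = 0, f(2.25) = -13.4375, f(2.5) = -17.25, f(3.25) = -30.9375, f(4) = -48.
On each subinterval the trapezoid contributes (Δs_i/2)·[f(s_{i-1}) + f(s_i)].
Sum = -59.90625.

-59.90625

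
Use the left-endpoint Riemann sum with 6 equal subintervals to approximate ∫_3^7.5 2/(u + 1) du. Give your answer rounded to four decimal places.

1.6114

Δu = (7.5 − 3)/6 = 0.75.
Left endpoints: 3, 3.75, 4.5, 5.25, 6, 6.75.
f(3) = 0.5, f(3.75) = 8/19, f(4.5) = 4/11, f(5.25) = 0.32, f(6) = 2/7, f(6.75) = 8/31.
Sum = Δu · [f(3) + f(3.75) + f(4.5) + ...].
Sum ≈ 1.6114.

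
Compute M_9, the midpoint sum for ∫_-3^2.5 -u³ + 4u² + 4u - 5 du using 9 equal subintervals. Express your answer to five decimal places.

Δu = (2.5 − (-3))/9 = 11/18.
Midpoints: -97/36, -25/12, -53/36, -31/36, -0.25, 13/36, 35/36, 19/12, 79/36.
f(-97/36) = 1531441/46656, f(-25/12) = 22585/1728, f(-53/36) = 45341/46656, f(-31/36) = -225809/46656, f(-0.25) = -5.734375, f(13/36) = -143749/46656, f(35/36) = 81685/46656, f(19/12) = 12773/1728, f(79/36) = 581921/46656.
Sum = Δu · [f(-97/36) + f(-25/12) + f(-53/36) + ...].
Sum ≈ 33.50466.

33.50466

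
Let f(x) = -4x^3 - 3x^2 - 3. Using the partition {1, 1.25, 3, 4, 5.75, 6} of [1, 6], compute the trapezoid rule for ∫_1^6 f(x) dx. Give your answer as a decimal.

-1613.125

Subinterval widths: 0.25, 1.75, 1, 1.75, 0.25.
f(1) = -10, f(1.25) = -15.5, f(3) = -138, f(4) = -307, f(5.75) = -862.625, f(6) = -975.
On each subinterval the trapezoid contributes (Δx_i/2)·[f(x_{i-1}) + f(x_i)].
Sum = -1613.125.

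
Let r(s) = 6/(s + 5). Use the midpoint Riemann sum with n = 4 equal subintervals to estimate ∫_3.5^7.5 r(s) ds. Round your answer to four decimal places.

2.3121

Δs = (7.5 − 3.5)/4 = 1.
Midpoints: 4, 5, 6, 7.
r(4) = 2/3, r(5) = 0.6, r(6) = 6/11, r(7) = 0.5.
Sum = Δs · [r(4) + r(5) + r(6) + r(7)].
Sum ≈ 2.3121.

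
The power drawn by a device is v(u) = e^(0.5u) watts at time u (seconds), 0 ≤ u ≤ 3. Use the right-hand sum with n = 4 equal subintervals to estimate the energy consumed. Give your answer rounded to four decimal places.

Δu = (3 − 0)/4 = 0.75.
Right endpoints: 0.75, 1.5, 2.25, 3.
v(0.75) ≈ 1.4550, v(1.5) ≈ 2.1170, v(2.25) ≈ 3.0802, v(3) ≈ 4.4817.
Sum = Δu · [v(0.75) + v(1.5) + v(2.25) + v(3)].
Sum ≈ 8.3504.

8.3504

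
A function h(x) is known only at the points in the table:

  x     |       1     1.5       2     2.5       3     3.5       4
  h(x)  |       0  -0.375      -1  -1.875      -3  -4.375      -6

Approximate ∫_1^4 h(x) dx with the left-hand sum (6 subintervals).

Δx = 0.5.
Sum = 0.5·[0 + (-0.375) + (-1) + (-1.875) + (-3) + (-4.375)] = -5.3125.

-5.3125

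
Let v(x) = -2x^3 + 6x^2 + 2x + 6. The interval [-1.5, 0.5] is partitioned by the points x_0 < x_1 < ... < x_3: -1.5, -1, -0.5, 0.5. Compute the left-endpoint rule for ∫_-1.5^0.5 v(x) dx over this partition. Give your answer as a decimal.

Subinterval widths: 0.5, 0.5, 1.
Left endpoints: -1.5, -1, -0.5.
v(-1.5) = 23.25, v(-1) = 12, v(-0.5) = 6.75.
Sum = Σ Δx_i · v(x_i).
Sum = 24.375.

24.375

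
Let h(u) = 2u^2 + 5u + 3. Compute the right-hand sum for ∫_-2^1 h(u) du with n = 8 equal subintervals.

Δu = (1 − (-2))/8 = 0.375.
Right endpoints: -1.625, -1.25, -0.875, -0.5, -0.125, 0.25, 0.625, 1.
h(-1.625) = 0.15625, h(-1.25) = -0.125, h(-0.875) = 0.15625, h(-0.5) = 1, h(-0.125) = 2.40625, h(0.25) = 4.375, h(0.625) = 6.90625, h(1) = 10.
Sum = Δu · [h(-1.625) + h(-1.25) + h(-0.875) + ...].
Sum = 9.328125.

9.328125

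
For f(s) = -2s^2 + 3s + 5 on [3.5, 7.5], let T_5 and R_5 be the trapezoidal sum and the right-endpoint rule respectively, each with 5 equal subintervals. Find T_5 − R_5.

T_5 = -167.52.
R_5 = -197.92.
T_5 − R_5 = 30.4.

30.4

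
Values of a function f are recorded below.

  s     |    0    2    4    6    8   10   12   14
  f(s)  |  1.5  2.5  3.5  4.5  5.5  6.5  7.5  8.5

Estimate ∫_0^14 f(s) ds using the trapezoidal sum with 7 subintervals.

Δs = 2.
T_7 = (2/2)·[1.5 + 2·2.5 + 2·3.5 + 2·4.5 + 2·5.5 + 2·6.5 + 2·7.5 + 8.5] = 70.

70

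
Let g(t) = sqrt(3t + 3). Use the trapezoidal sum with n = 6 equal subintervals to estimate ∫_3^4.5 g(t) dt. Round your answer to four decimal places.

5.6561

Δt = (4.5 − 3)/6 = 0.25.
g(3) ≈ 3.4641, g(3.25) ≈ 3.5707, g(3.5) ≈ 3.6742, g(3.75) ≈ 3.7749, g(4) ≈ 3.8730, g(4.25) ≈ 3.9686, g(4.5) ≈ 4.0620.
T_6 = (Δt/2)·[g(t_0) + 2g(t_1) + ... + 2g(t_{5}) + g(t_6)].
Sum ≈ 5.6561.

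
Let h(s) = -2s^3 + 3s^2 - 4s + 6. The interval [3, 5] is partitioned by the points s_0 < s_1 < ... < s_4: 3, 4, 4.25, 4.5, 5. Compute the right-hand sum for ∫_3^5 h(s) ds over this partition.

Subinterval widths: 1, 0.25, 0.25, 0.5.
Right endpoints: 4, 4.25, 4.5, 5.
h(4) = -90, h(4.25) = -110.34375, h(4.5) = -133.5, h(5) = -189.
Sum = Σ Δs_i · h(s_i).
Sum = -245.4609375.

-245.4609375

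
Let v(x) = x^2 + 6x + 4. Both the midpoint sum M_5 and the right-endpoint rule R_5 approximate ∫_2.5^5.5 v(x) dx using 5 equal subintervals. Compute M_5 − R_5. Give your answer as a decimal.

-12.87

M_5 = 134.16.
R_5 = 147.03.
M_5 − R_5 = -12.87.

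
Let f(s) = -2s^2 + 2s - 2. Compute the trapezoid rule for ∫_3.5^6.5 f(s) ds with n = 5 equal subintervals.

-130.86

Δs = (6.5 − 3.5)/5 = 0.6.
f(3.5) = -19.5, f(4.1) = -27.42, f(4.7) = -36.78, f(5.3) = -47.58, f(5.9) = -59.82, f(6.5) = -73.5.
T_5 = (Δs/2)·[f(s_0) + 2f(s_1) + ... + 2f(s_{4}) + f(s_5)].
Sum = -130.86.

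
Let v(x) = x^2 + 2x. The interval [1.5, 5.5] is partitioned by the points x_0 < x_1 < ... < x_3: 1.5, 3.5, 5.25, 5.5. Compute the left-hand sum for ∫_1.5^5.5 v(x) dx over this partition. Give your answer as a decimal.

53.703125

Subinterval widths: 2, 1.75, 0.25.
Left endpoints: 1.5, 3.5, 5.25.
v(1.5) = 5.25, v(3.5) = 19.25, v(5.25) = 38.0625.
Sum = Σ Δx_i · v(x_i).
Sum = 53.703125.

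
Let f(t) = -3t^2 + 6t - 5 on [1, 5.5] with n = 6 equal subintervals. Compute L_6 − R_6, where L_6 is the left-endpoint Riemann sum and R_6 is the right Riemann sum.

L_6 = -78.609375.
R_6 = -124.171875.
L_6 − R_6 = 45.5625.

45.5625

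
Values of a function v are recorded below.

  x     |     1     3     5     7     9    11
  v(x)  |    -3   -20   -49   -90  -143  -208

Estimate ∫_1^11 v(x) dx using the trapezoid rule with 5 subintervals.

Δx = 2.
T_5 = (2/2)·[(-3) + 2·(-20) + 2·(-49) + 2·(-90) + 2·(-143) + (-208)] = -815.

-815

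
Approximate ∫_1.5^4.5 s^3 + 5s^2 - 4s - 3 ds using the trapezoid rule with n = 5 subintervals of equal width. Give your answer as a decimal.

205.02

Δs = (4.5 − 1.5)/5 = 0.6.
f(1.5) = 5.625, f(2.1) = 19.911, f(2.7) = 42.333, f(3.3) = 74.187, f(3.9) = 116.769, f(4.5) = 171.375.
T_5 = (Δs/2)·[f(s_0) + 2f(s_1) + ... + 2f(s_{4}) + f(s_5)].
Sum = 205.02.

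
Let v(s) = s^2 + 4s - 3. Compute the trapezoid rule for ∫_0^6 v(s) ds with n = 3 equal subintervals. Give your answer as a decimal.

Δs = (6 − 0)/3 = 2.
v(0) = -3, v(2) = 9, v(4) = 29, v(6) = 57.
T_3 = (Δs/2)·[v(s_0) + 2v(s_1) + 2v(s_2) + v(s_3)].
Sum = 130.

130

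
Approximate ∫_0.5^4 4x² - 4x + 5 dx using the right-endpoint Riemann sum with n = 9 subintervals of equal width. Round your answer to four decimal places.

Δx = (4 − 0.5)/9 = 7/18.
Right endpoints: 8/9, 23/18, 5/3, 37/18, 22/9, 17/6, 29/9, 65/18, 4.
f(8/9) = 373/81, f(23/18) = 520/81, f(5/3) = 85/9, f(37/18) = 1108/81, f(22/9) = 1549/81, f(17/6) = 232/9, f(29/9) = 2725/81, f(65/18) = 3460/81, f(4) = 53.
Sum = Δx · [f(8/9) + f(23/18) + f(5/3) + ...].
Sum ≈ 81.0473.

81.0473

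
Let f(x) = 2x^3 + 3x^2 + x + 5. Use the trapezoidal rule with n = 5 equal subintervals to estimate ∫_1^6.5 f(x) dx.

Δx = (6.5 − 1)/5 = 1.1.
f(1) = 11, f(2.1) = 38.852, f(3.2) = 104.456, f(4.3) = 223.784, f(5.4) = 412.808, f(6.5) = 687.5.
T_5 = (Δx/2)·[f(x_0) + 2f(x_1) + ... + 2f(x_{4}) + f(x_5)].
Sum = 1242.065.

1242.065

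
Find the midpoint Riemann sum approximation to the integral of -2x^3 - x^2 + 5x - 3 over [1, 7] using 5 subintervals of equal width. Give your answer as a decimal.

-1194

Δx = (7 − 1)/5 = 1.2.
Midpoints: 1.6, 2.8, 4, 5.2, 6.4.
f(1.6) = -5.752, f(2.8) = -40.744, f(4) = -127, f(5.2) = -285.256, f(6.4) = -536.248.
Sum = Δx · [f(1.6) + f(2.8) + f(4) + f(5.2) + f(6.4)].
Sum = -1194.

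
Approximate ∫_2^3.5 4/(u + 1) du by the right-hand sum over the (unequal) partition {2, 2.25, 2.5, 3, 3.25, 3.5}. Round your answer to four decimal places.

Subinterval widths: 0.25, 0.25, 0.5, 0.25, 0.25.
Right endpoints: 2.25, 2.5, 3, 3.25, 3.5.
f(2.25) = 16/13, f(2.5) = 8/7, f(3) = 1, f(3.25) = 16/17, f(3.5) = 8/9.
Sum = Σ Δu_i · f(u_i).
Sum ≈ 1.5509.

1.5509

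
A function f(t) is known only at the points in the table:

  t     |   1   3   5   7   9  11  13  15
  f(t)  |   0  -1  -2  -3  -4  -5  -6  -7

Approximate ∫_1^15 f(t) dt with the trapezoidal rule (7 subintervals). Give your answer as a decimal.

Δt = 2.
T_7 = (2/2)·[0 + 2·(-1) + 2·(-2) + 2·(-3) + 2·(-4) + 2·(-5) + 2·(-6) + (-7)] = -49.

-49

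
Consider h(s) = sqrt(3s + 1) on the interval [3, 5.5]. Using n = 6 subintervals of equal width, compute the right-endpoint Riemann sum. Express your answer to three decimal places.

Δs = (5.5 − 3)/6 = 5/12.
Right endpoints: 41/12, 23/6, 4.25, 14/3, 61/12, 5.5.
h(41/12) ≈ 3.354, h(23/6) ≈ 3.536, h(4.25) ≈ 3.708, h(14/3) ≈ 3.873, h(61/12) ≈ 4.031, h(5.5) ≈ 4.183.
Sum = Δs · [h(41/12) + h(23/6) + h(4.25) + ...].
Sum ≈ 9.452.

9.452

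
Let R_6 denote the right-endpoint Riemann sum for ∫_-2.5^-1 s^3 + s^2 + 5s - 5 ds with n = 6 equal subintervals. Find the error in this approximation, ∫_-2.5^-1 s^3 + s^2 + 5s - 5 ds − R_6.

Exact integral: ∫_-2.5^-1 f(s) ds = -25.265625.
R_6 = -23.22265625.
Error = -25.265625 − (-23.22265625) = -2.04296875.

-2.04296875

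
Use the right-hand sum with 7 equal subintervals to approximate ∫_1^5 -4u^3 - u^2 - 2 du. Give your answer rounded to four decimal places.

-829.9592

Δu = (5 − 1)/7 = 4/7.
Right endpoints: 11/7, 15/7, 19/7, 23/7, 27/7, 31/7, 5.
f(11/7) = -6857/343, f(15/7) = -15761/343, f(19/7) = -30649/343, f(23/7) = -53057/343, f(27/7) = -84521/343, f(31/7) = -126577/343, f(5) = -527.
Sum = Δu · [f(11/7) + f(15/7) + f(19/7) + ...].
Sum ≈ -829.9592.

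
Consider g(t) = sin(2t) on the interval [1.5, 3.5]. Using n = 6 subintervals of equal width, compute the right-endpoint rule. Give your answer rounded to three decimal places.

Δt = (3.5 − 1.5)/6 = 1/3.
Right endpoints: 11/6, 13/6, 2.5, 17/6, 19/6, 3.5.
g(11/6) ≈ -0.501, g(13/6) ≈ -0.929, g(2.5) ≈ -0.959, g(17/6) ≈ -0.578, g(19/6) ≈ 0.050, g(3.5) ≈ 0.657.
Sum = Δt · [g(11/6) + g(13/6) + g(2.5) + ...].
Sum ≈ -0.753.

-0.753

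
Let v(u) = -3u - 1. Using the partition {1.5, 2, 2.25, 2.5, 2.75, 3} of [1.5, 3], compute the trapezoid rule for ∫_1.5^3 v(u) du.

Subinterval widths: 0.5, 0.25, 0.25, 0.25, 0.25.
v(1.5) = -5.5, v(2) = -7, v(2.25) = -7.75, v(2.5) = -8.5, v(2.75) = -9.25, v(3) = -10.
On each subinterval the trapezoid contributes (Δu_i/2)·[v(u_{i-1}) + v(u_i)].
Sum = -11.625.

-11.625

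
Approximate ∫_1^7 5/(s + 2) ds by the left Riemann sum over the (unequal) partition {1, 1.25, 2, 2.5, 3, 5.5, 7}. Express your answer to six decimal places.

Subinterval widths: 0.25, 0.75, 0.5, 0.5, 2.5, 1.5.
Left endpoints: 1, 1.25, 2, 2.5, 3, 5.5.
f(1) = 5/3, f(1.25) = 20/13, f(2) = 1.25, f(2.5) = 10/9, f(3) = 1, f(5.5) = 2/3.
Sum = Σ Δs_i · f(s_i).
Sum ≈ 6.251068.

6.251068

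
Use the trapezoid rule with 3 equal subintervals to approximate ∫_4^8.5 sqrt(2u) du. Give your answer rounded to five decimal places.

Δu = (8.5 − 4)/3 = 1.5.
f(4) ≈ 2.82843, f(5.5) ≈ 3.31662, f(7) ≈ 3.74166, f(8.5) ≈ 4.12311.
T_3 = (Δu/2)·[f(u_0) + 2f(u_1) + 2f(u_2) + f(u_3)].
Sum ≈ 15.80107.

15.80107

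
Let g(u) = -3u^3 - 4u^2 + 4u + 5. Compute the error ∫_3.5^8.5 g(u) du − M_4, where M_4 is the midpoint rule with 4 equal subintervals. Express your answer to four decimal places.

-37.7604

Exact integral: ∫_3.5^8.5 g(u) du ≈ -4419.166667.
M_4 = -4381.40625.
Error ≈ -4419.166667 − (-4381.40625) ≈ -37.7604.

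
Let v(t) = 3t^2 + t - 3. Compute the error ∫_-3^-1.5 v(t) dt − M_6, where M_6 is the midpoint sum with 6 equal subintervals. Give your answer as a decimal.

Exact integral: ∫_-3^-1.5 v(t) dt = 15.75.
M_6 = 15.7265625.
Error = 15.75 − 15.7265625 = 0.0234375.

0.0234375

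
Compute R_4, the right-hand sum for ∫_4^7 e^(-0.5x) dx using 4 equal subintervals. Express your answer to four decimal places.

0.1733

Δx = (7 − 4)/4 = 0.75.
Right endpoints: 4.75, 5.5, 6.25, 7.
f(4.75) ≈ 0.0930, f(5.5) ≈ 0.0639, f(6.25) ≈ 0.0439, f(7) ≈ 0.0302.
Sum = Δx · [f(4.75) + f(5.5) + f(6.25) + f(7)].
Sum ≈ 0.1733.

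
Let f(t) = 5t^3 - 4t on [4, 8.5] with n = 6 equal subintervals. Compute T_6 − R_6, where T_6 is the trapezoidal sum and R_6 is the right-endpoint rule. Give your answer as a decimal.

T_6 = 6132.12890625.
R_6 = 7156.86328125.
T_6 − R_6 = -1024.734375.

-1024.734375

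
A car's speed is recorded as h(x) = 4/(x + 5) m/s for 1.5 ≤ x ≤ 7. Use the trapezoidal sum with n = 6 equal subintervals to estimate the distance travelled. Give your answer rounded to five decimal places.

2.45709

Δx = (7 − 1.5)/6 = 11/12.
h(1.5) = 8/13, h(29/12) = 48/89, h(10/3) = 0.48, h(4.25) = 16/37, h(31/6) = 24/61, h(73/12) = 48/133, h(7) = 1/3.
T_6 = (Δx/2)·[h(x_0) + 2h(x_1) + ... + 2h(x_{5}) + h(x_6)].
Sum ≈ 2.45709.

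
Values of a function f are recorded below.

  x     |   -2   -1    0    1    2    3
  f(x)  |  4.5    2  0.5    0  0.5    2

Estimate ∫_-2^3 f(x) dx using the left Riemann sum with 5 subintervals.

Δx = 1.
Sum = 1·[4.5 + 2 + 0.5 + 0 + 0.5] = 7.5.

7.5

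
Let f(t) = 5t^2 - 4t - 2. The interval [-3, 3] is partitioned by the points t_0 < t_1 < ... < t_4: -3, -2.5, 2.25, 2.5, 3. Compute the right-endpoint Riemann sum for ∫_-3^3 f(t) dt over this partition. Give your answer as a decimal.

107.921875

Subinterval widths: 0.5, 4.75, 0.25, 0.5.
Right endpoints: -2.5, 2.25, 2.5, 3.
f(-2.5) = 39.25, f(2.25) = 14.3125, f(2.5) = 19.25, f(3) = 31.
Sum = Σ Δt_i · f(t_i).
Sum = 107.921875.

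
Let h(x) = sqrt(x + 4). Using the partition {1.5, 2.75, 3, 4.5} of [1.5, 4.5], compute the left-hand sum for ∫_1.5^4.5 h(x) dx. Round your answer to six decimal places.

7.549656

Subinterval widths: 1.25, 0.25, 1.5.
Left endpoints: 1.5, 2.75, 3.
h(1.5) ≈ 2.345208, h(2.75) ≈ 2.598076, h(3) ≈ 2.645751.
Sum = Σ Δx_i · h(x_i).
Sum ≈ 7.549656.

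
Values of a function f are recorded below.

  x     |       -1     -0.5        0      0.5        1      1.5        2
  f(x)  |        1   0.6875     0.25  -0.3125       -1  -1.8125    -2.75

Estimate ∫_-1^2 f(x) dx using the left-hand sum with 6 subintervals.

-0.59375

Δx = 0.5.
Sum = 0.5·[1 + 0.6875 + 0.25 + (-0.3125) + (-1) + (-1.8125)] = -0.59375.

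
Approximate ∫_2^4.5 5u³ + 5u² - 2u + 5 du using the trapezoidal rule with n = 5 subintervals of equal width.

632.96875

Δu = (4.5 − 2)/5 = 0.5.
f(2) = 61, f(2.5) = 109.375, f(3) = 179, f(3.5) = 273.625, f(4) = 397, f(4.5) = 552.875.
T_5 = (Δu/2)·[f(u_0) + 2f(u_1) + ... + 2f(u_{4}) + f(u_5)].
Sum = 632.96875.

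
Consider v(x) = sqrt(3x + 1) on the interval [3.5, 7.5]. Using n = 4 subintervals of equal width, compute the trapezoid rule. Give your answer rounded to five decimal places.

16.63830

Δx = (7.5 − 3.5)/4 = 1.
v(3.5) ≈ 3.39116, v(4.5) ≈ 3.80789, v(5.5) ≈ 4.18330, v(6.5) ≈ 4.52769, v(7.5) ≈ 4.84768.
T_4 = (Δx/2)·[v(x_0) + 2v(x_1) + 2v(x_2) + 2v(x_3) + v(x_4)].
Sum ≈ 16.63830.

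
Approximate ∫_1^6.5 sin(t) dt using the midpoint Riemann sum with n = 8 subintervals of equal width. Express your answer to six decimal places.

-0.444997

Δt = (6.5 − 1)/8 = 0.6875.
Midpoints: 1.34375, 2.03125, 2.71875, 3.40625, 4.09375, 4.78125, 5.46875, 6.15625.
f(1.34375) ≈ 0.974336, f(2.03125) ≈ 0.895851, f(2.71875) ≈ 0.410354, f(3.40625) ≈ -0.261579, f(4.09375) ≈ -0.814669, f(4.78125) ≈ -0.997630, f(5.46875) ≈ -0.727338, f(6.15625) ≈ -0.126595.
Sum = Δt · [f(1.34375) + f(2.03125) + f(2.71875) + ...].
Sum ≈ -0.444997.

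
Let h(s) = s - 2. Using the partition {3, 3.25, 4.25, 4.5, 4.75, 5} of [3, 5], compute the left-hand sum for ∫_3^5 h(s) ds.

Subinterval widths: 0.25, 1, 0.25, 0.25, 0.25.
Left endpoints: 3, 3.25, 4.25, 4.5, 4.75.
h(3) = 1, h(3.25) = 1.25, h(4.25) = 2.25, h(4.5) = 2.5, h(4.75) = 2.75.
Sum = Σ Δs_i · h(s_i).
Sum = 3.375.

3.375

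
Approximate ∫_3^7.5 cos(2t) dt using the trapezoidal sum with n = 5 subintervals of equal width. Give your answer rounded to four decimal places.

0.3320

Δt = (7.5 − 3)/5 = 0.9.
f(3) ≈ 0.9602, f(3.9) ≈ 0.0540, f(4.8) ≈ -0.9847, f(5.7) ≈ 0.3935, f(6.6) ≈ 0.8059, f(7.5) ≈ -0.7597.
T_5 = (Δt/2)·[f(t_0) + 2f(t_1) + ... + 2f(t_{4}) + f(t_5)].
Sum ≈ 0.3320.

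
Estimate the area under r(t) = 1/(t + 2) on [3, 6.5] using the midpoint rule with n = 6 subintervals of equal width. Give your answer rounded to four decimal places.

Δt = (6.5 − 3)/6 = 7/12.
Midpoints: 79/24, 3.875, 107/24, 121/24, 5.625, 149/24.
r(79/24) = 24/127, r(3.875) = 8/47, r(107/24) = 24/155, r(121/24) = 24/169, r(5.625) = 8/61, r(149/24) = 24/197.
Sum = Δt · [r(79/24) + r(3.875) + r(107/24) + ...].
Sum ≈ 0.5303.

0.5303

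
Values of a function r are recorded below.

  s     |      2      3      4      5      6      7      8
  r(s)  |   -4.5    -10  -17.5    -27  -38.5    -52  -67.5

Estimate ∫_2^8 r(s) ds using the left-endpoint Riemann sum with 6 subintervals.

Δs = 1.
Sum = 1·[(-4.5) + (-10) + (-17.5) + (-27) + (-38.5) + (-52)] = -149.5.

-149.5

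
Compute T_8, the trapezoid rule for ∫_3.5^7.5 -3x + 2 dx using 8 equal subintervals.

-58

Δx = (7.5 − 3.5)/8 = 0.5.
f(3.5) = -8.5, f(4) = -10, f(4.5) = -11.5, f(5) = -13, f(5.5) = -14.5, f(6) = -16, f(6.5) = -17.5, f(7) = -19, f(7.5) = -20.5.
T_8 = (Δx/2)·[f(x_0) + 2f(x_1) + ... + 2f(x_{7}) + f(x_8)].
Sum = -58.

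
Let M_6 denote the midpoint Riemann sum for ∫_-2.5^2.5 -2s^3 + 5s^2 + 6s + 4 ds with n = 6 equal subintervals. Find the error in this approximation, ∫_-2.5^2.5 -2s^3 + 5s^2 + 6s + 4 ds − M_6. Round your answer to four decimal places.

Exact integral: ∫_-2.5^2.5 f(s) ds ≈ 72.083333.
M_6 ≈ 70.636574.
Error ≈ 72.083333 − 70.636574 ≈ 1.4468.

1.4468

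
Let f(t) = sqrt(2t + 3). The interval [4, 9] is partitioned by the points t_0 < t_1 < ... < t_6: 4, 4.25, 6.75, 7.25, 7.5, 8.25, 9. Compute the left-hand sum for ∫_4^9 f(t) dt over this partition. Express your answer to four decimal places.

Subinterval widths: 0.25, 2.5, 0.5, 0.25, 0.75, 0.75.
Left endpoints: 4, 4.25, 6.75, 7.25, 7.5, 8.25.
f(4) ≈ 3.3166, f(4.25) ≈ 3.3912, f(6.75) ≈ 4.0620, f(7.25) ≈ 4.1833, f(7.5) ≈ 4.2426, f(8.25) ≈ 4.4159.
Sum = Σ Δt_i · f(t_i).
Sum ≈ 18.8778.

18.8778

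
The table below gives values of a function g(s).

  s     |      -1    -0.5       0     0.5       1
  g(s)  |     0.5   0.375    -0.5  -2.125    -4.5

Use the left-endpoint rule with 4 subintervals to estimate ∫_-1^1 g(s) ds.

Δs = 0.5.
Sum = 0.5·[0.5 + 0.375 + (-0.5) + (-2.125)] = -0.875.

-0.875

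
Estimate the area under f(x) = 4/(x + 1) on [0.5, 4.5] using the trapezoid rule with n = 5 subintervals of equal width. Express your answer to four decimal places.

5.2825

Δx = (4.5 − 0.5)/5 = 0.8.
f(0.5) = 8/3, f(1.3) = 40/23, f(2.1) = 40/31, f(2.9) = 40/39, f(3.7) = 40/47, f(4.5) = 8/11.
T_5 = (Δx/2)·[f(x_0) + 2f(x_1) + ... + 2f(x_{4}) + f(x_5)].
Sum ≈ 5.2825.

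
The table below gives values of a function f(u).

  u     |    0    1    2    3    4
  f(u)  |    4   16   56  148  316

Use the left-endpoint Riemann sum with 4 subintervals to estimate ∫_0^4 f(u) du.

224

Δu = 1.
Sum = 1·[4 + 16 + 56 + 148] = 224.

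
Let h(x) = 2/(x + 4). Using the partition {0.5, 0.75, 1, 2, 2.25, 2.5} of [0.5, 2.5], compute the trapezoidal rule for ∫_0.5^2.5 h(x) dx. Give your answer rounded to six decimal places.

0.737614

Subinterval widths: 0.25, 0.25, 1, 0.25, 0.25.
h(0.5) = 4/9, h(0.75) = 8/19, h(1) = 0.4, h(2) = 1/3, h(2.25) = 0.32, h(2.5) = 4/13.
On each subinterval the trapezoid contributes (Δx_i/2)·[h(x_{i-1}) + h(x_i)].
Sum ≈ 0.737614.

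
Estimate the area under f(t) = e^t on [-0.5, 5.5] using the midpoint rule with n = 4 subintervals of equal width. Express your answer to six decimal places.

Δt = (5.5 − (-0.5))/4 = 1.5.
Midpoints: 0.25, 1.75, 3.25, 4.75.
f(0.25) ≈ 1.284025, f(1.75) ≈ 5.754603, f(3.25) ≈ 25.790340, f(4.75) ≈ 115.584285.
Sum = Δt · [f(0.25) + f(1.75) + f(3.25) + f(4.75)].
Sum ≈ 222.619879.

222.619879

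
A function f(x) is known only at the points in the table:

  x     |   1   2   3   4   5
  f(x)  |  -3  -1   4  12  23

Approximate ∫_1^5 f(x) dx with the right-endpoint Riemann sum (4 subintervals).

Δx = 1.
Sum = 1·[(-1) + 4 + 12 + 23] = 38.

38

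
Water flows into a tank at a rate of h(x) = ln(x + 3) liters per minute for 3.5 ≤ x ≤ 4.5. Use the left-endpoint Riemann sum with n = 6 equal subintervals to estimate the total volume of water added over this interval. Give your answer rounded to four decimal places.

1.9331

Δx = (4.5 − 3.5)/6 = 1/6.
Left endpoints: 3.5, 11/3, 23/6, 4, 25/6, 13/3.
h(3.5) ≈ 1.8718, h(11/3) ≈ 1.8971, h(23/6) ≈ 1.9218, h(4) ≈ 1.9459, h(25/6) ≈ 1.9694, h(13/3) ≈ 1.9924.
Sum = Δx · [h(3.5) + h(11/3) + h(23/6) + ...].
Sum ≈ 1.9331.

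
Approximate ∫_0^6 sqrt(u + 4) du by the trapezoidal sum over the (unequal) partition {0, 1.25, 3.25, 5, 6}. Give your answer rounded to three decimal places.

Subinterval widths: 1.25, 2, 1.75, 1.
f(0) ≈ 2.000, f(1.25) ≈ 2.291, f(3.25) ≈ 2.693, f(5) ≈ 3.000, f(6) ≈ 3.162.
On each subinterval the trapezoid contributes (Δu_i/2)·[f(u_{i-1}) + f(u_i)].
Sum ≈ 15.728.

15.728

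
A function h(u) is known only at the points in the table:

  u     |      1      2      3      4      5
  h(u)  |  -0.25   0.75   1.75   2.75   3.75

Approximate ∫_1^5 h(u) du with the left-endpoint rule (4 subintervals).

Δu = 1.
Sum = 1·[(-0.25) + 0.75 + 1.75 + 2.75] = 5.

5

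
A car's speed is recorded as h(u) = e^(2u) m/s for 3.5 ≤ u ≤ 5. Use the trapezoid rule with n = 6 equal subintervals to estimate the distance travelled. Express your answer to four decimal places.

Δu = (5 − 3.5)/6 = 0.25.
h(3.5) ≈ 1096.6332, h(3.75) ≈ 1808.0424, h(4) ≈ 2980.9580, h(4.25) ≈ 4914.7688, h(4.5) ≈ 8103.0839, h(4.75) ≈ 13359.7268, h(5) ≈ 22026.4658.
T_6 = (Δu/2)·[h(u_0) + 2h(u_1) + ... + 2h(u_{5}) + h(u_6)].
Sum ≈ 10682.0324.

10682.0324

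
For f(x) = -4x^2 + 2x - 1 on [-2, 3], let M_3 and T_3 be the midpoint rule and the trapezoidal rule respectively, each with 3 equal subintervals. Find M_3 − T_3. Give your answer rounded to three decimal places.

13.889

M_3 ≈ -42.03704.
T_3 ≈ -55.92593.
M_3 − T_3 ≈ 13.889.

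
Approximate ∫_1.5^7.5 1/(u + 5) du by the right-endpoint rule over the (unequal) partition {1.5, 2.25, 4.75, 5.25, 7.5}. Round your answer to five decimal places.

Subinterval widths: 0.75, 2.5, 0.5, 2.25.
Right endpoints: 2.25, 4.75, 5.25, 7.5.
f(2.25) = 4/29, f(4.75) = 4/39, f(5.25) = 4/41, f(7.5) = 0.08.
Sum = Σ Δu_i · f(u_i).
Sum ≈ 0.58864.

0.58864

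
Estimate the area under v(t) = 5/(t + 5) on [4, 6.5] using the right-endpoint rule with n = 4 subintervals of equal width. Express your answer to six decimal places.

Δt = (6.5 − 4)/4 = 0.625.
Right endpoints: 4.625, 5.25, 5.875, 6.5.
v(4.625) = 40/77, v(5.25) = 20/41, v(5.875) = 40/87, v(6.5) = 10/23.
Sum = Δt · [v(4.625) + v(5.25) + v(5.875) + v(6.5)].
Sum ≈ 1.188649.

1.188649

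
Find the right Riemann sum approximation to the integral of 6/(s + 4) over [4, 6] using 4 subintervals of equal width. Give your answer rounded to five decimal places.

Δs = (6 − 4)/4 = 0.5.
Right endpoints: 4.5, 5, 5.5, 6.
f(4.5) = 12/17, f(5) = 2/3, f(5.5) = 12/19, f(6) = 0.6.
Sum = Δs · [f(4.5) + f(5) + f(5.5) + f(6)].
Sum ≈ 1.30206.

1.30206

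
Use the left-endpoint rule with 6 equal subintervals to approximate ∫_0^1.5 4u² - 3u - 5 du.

Δu = (1.5 − 0)/6 = 0.25.
Left endpoints: 0, 0.25, 0.5, 0.75, 1, 1.25.
f(0) = -5, f(0.25) = -5.5, f(0.5) = -5.5, f(0.75) = -5, f(1) = -4, f(1.25) = -2.5.
Sum = Δu · [f(0) + f(0.25) + f(0.5) + ...].
Sum = -6.875.

-6.875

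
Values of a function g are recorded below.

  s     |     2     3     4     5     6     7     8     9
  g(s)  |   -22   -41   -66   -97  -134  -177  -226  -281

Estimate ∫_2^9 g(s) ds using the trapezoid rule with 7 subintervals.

Δs = 1.
T_7 = (1/2)·[(-22) + 2·(-41) + 2·(-66) + 2·(-97) + 2·(-134) + 2·(-177) + 2·(-226) + (-281)] = -892.5.

-892.5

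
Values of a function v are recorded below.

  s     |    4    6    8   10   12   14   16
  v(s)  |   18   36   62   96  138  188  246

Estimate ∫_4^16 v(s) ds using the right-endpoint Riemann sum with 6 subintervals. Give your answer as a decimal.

1532

Δs = 2.
Sum = 2·[36 + 62 + 96 + 138 + 188 + 246] = 1532.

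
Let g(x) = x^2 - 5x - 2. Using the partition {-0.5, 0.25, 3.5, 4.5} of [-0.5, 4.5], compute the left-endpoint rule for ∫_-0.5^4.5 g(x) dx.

Subinterval widths: 0.75, 3.25, 1.
Left endpoints: -0.5, 0.25, 3.5.
g(-0.5) = 0.75, g(0.25) = -3.1875, g(3.5) = -7.25.
Sum = Σ Δx_i · g(x_i).
Sum = -17.046875.

-17.046875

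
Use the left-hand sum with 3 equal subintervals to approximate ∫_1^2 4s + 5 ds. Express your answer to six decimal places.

10.333333

Δs = (2 − 1)/3 = 1/3.
Left endpoints: 1, 4/3, 5/3.
f(1) = 9, f(4/3) = 31/3, f(5/3) = 35/3.
Sum = Δs · [f(1) + f(4/3) + f(5/3)].
Sum ≈ 10.333333.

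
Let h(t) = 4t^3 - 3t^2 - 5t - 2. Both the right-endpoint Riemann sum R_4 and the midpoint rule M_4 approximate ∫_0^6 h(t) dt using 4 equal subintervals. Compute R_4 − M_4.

655.875

R_4 = 1596.75.
M_4 = 940.875.
R_4 − M_4 = 655.875.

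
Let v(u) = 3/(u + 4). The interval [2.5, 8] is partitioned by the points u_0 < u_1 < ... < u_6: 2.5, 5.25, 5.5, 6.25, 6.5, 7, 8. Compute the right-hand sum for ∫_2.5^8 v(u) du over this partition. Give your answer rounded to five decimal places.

1.64814

Subinterval widths: 2.75, 0.25, 0.75, 0.25, 0.5, 1.
Right endpoints: 5.25, 5.5, 6.25, 6.5, 7, 8.
v(5.25) = 12/37, v(5.5) = 6/19, v(6.25) = 12/41, v(6.5) = 2/7, v(7) = 3/11, v(8) = 0.25.
Sum = Σ Δu_i · v(u_i).
Sum ≈ 1.64814.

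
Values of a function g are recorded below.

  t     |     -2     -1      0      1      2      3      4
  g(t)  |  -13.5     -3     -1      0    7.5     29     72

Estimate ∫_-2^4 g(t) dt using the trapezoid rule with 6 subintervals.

61.75

Δt = 1.
T_6 = (1/2)·[(-13.5) + 2·(-3) + 2·(-1) + 2·0 + 2·7.5 + 2·29 + 72] = 61.75.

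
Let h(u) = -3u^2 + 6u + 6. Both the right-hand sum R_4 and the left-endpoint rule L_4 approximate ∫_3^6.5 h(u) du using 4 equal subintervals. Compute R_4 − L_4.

R_4 = -162.66796875.
L_4 = -93.76171875.
R_4 − L_4 = -68.90625.

-68.90625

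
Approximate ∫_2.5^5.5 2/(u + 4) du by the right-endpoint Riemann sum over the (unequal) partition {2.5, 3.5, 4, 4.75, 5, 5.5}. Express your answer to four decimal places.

Subinterval widths: 1, 0.5, 0.75, 0.25, 0.5.
Right endpoints: 3.5, 4, 4.75, 5, 5.5.
f(3.5) = 4/15, f(4) = 0.25, f(4.75) = 8/35, f(5) = 2/9, f(5.5) = 4/19.
Sum = Σ Δu_i · f(u_i).
Sum ≈ 0.7239.

0.7239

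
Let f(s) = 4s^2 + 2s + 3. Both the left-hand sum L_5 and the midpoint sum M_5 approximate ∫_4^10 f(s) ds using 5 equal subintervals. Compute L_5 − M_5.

-200.16

L_5 = 1146.96.
M_5 = 1347.12.
L_5 − M_5 = -200.16.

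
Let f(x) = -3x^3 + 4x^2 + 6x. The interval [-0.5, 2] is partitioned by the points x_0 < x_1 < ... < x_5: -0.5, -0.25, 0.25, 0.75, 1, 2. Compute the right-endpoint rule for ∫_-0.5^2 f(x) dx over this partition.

Subinterval widths: 0.25, 0.5, 0.5, 0.25, 1.
Right endpoints: -0.25, 0.25, 0.75, 1, 2.
f(-0.25) = -1.203125, f(0.25) = 1.703125, f(0.75) = 5.484375, f(1) = 7, f(2) = 4.
Sum = Σ Δx_i · f(x_i).
Sum = 9.04296875.

9.04296875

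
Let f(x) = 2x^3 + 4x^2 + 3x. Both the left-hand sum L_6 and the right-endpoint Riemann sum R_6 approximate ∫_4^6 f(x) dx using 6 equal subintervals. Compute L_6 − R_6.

-130

L_6 ≈ 688.92593.
R_6 ≈ 818.92593.
L_6 − R_6 = -130.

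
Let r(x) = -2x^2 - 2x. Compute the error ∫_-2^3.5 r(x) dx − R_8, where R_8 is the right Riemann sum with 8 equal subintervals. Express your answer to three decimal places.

10.320

Exact integral: ∫_-2^3.5 r(x) dx ≈ -42.16667.
R_8 ≈ -52.48633.
Error ≈ -42.16667 − (-52.48633) ≈ 10.320.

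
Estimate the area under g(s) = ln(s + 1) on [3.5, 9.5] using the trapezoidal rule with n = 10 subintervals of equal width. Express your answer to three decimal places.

Δs = (9.5 − 3.5)/10 = 0.6.
g(3.5) ≈ 1.504, g(4.1) ≈ 1.629, g(4.7) ≈ 1.740, g(5.3) ≈ 1.841, g(5.9) ≈ 1.932, g(6.5) ≈ 2.015, g(7.1) ≈ 2.092, g(7.7) ≈ 2.163, g(8.3) ≈ 2.230, g(8.9) ≈ 2.293, g(9.5) ≈ 2.351.
T_10 = (Δs/2)·[g(s_0) + 2g(s_1) + ... + 2g(s_{9}) + g(s_10)].
Sum ≈ 11.917.

11.917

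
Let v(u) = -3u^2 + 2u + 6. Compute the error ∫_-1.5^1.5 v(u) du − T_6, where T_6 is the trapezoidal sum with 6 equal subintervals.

Exact integral: ∫_-1.5^1.5 v(u) du = 11.25.
T_6 = 10.875.
Error = 11.25 − 10.875 = 0.375.

0.375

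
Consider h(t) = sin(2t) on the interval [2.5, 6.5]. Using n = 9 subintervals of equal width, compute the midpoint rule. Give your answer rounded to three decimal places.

Δt = (6.5 − 2.5)/9 = 4/9.
Midpoints: 49/18, 19/6, 65/18, 73/18, 4.5, 89/18, 97/18, 35/6, 113/18.
h(49/18) ≈ -0.744, h(19/6) ≈ 0.050, h(65/18) ≈ 0.807, h(73/18) ≈ 0.967, h(4.5) ≈ 0.412, h(89/18) ≈ -0.448, h(97/18) ≈ -0.976, h(35/6) ≈ -0.783, h(113/18) ≈ -0.011.
Sum = Δt · [h(49/18) + h(19/6) + h(65/18) + ...].
Sum ≈ -0.322.

-0.322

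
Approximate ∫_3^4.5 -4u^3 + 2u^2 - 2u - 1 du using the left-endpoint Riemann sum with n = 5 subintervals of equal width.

-264.48

Δu = (4.5 − 3)/5 = 0.3.
Left endpoints: 3, 3.3, 3.6, 3.9, 4.2.
f(3) = -97, f(3.3) = -129.568, f(3.6) = -168.904, f(3.9) = -215.656, f(4.2) = -270.472.
Sum = Δu · [f(3) + f(3.3) + f(3.6) + f(3.9) + f(4.2)].
Sum = -264.48.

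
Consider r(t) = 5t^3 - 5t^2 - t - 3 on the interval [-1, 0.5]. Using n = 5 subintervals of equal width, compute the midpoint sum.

-7.0734375

Δt = (0.5 − (-1))/5 = 0.3.
Midpoints: -0.85, -0.55, -0.25, 0.05, 0.35.
r(-0.85) = -8.833125, r(-0.55) = -4.794375, r(-0.25) = -3.140625, r(0.05) = -3.061875, r(0.35) = -3.748125.
Sum = Δt · [r(-0.85) + r(-0.55) + r(-0.25) + r(0.05) + r(0.35)].
Sum = -7.0734375.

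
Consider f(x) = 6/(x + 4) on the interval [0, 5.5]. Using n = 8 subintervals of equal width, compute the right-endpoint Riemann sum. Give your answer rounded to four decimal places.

4.9036

Δx = (5.5 − 0)/8 = 0.6875.
Right endpoints: 0.6875, 1.375, 2.0625, 2.75, 3.4375, 4.125, 4.8125, 5.5.
f(0.6875) = 1.28, f(1.375) = 48/43, f(2.0625) = 96/97, f(2.75) = 8/9, f(3.4375) = 96/119, f(4.125) = 48/65, f(4.8125) = 32/47, f(5.5) = 12/19.
Sum = Δx · [f(0.6875) + f(1.375) + f(2.0625) + ...].
Sum ≈ 4.9036.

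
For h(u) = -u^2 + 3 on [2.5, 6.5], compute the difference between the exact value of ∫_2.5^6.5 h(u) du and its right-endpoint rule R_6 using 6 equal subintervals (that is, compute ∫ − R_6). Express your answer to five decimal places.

12.29630

Exact integral: ∫_2.5^6.5 h(u) du ≈ -74.3333333.
R_6 ≈ -86.6296296.
Error ≈ -74.3333333 − (-86.6296296) ≈ 12.29630.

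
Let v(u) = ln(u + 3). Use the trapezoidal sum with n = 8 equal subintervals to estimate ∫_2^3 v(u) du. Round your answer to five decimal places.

1.70332

Δu = (3 − 2)/8 = 0.125.
v(2) ≈ 1.60944, v(2.125) ≈ 1.63413, v(2.25) ≈ 1.65823, v(2.375) ≈ 1.68176, v(2.5) ≈ 1.70475, v(2.625) ≈ 1.72722, v(2.75) ≈ 1.74920, v(2.875) ≈ 1.77071, v(3) ≈ 1.79176.
T_8 = (Δu/2)·[v(u_0) + 2v(u_1) + ... + 2v(u_{7}) + v(u_8)].
Sum ≈ 1.70332.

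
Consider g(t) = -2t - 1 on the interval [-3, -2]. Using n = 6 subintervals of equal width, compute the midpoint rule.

Δt = (-2 − (-3))/6 = 1/6.
Midpoints: -35/12, -2.75, -31/12, -29/12, -2.25, -25/12.
g(-35/12) = 29/6, g(-2.75) = 4.5, g(-31/12) = 25/6, g(-29/12) = 23/6, g(-2.25) = 3.5, g(-25/12) = 19/6.
Sum = Δt · [g(-35/12) + g(-2.75) + g(-31/12) + ...].
Sum = 4.

4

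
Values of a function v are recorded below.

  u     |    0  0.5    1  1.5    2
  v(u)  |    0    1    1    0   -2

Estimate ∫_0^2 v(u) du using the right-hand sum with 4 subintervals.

Δu = 0.5.
Sum = 0.5·[1 + 1 + 0 + (-2)] = 0.

0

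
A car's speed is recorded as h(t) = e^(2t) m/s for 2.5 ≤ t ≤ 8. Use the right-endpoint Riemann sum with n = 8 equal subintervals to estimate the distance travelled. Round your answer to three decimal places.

8176422.244

Δt = (8 − 2.5)/8 = 0.6875.
Right endpoints: 3.1875, 3.875, 4.5625, 5.25, 5.9375, 6.625, 7.3125, 8.
h(3.1875) ≈ 586.985, h(3.875) ≈ 2321.572, h(4.5625) ≈ 9181.997, h(5.25) ≈ 36315.503, h(5.9375) ≈ 143630.599, h(6.625) ≈ 568070.040, h(7.3125) ≈ 2246760.592, h(8) ≈ 8886110.521.
Sum = Δt · [h(3.1875) + h(3.875) + h(4.5625) + ...].
Sum ≈ 8176422.244.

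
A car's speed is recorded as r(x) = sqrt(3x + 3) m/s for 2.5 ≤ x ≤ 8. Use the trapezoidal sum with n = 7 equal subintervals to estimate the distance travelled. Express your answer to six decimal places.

23.607100

Δx = (8 − 2.5)/7 = 11/14.
r(2.5) ≈ 3.240370, r(23/7) ≈ 3.585686, r(57/14) ≈ 3.900549, r(34/7) ≈ 4.191829, r(79/14) ≈ 4.464143, r(45/7) ≈ 4.720775, r(101/14) ≈ 4.964157, r(8) ≈ 5.196152.
T_7 = (Δx/2)·[r(x_0) + 2r(x_1) + ... + 2r(x_{6}) + r(x_7)].
Sum ≈ 23.607100.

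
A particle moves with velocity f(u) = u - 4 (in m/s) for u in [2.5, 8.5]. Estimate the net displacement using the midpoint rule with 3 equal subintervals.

9

Δu = (8.5 − 2.5)/3 = 2.
Midpoints: 3.5, 5.5, 7.5.
f(3.5) = -0.5, f(5.5) = 1.5, f(7.5) = 3.5.
Sum = Δu · [f(3.5) + f(5.5) + f(7.5)].
Sum = 9.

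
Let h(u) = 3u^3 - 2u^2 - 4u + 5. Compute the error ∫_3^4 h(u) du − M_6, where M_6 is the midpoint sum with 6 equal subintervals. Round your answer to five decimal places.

Exact integral: ∫_3^4 h(u) du ≈ 97.5833333.
M_6 ≈ 97.5150463.
Error ≈ 97.5833333 − 97.5150463 ≈ 0.06829.

0.06829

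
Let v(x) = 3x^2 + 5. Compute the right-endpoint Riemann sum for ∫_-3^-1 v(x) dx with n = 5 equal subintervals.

Δx = (-1 − (-3))/5 = 0.4.
Right endpoints: -2.6, -2.2, -1.8, -1.4, -1.
v(-2.6) = 25.28, v(-2.2) = 19.52, v(-1.8) = 14.72, v(-1.4) = 10.88, v(-1) = 8.
Sum = Δx · [v(-2.6) + v(-2.2) + v(-1.8) + v(-1.4) + v(-1)].
Sum = 31.36.

31.36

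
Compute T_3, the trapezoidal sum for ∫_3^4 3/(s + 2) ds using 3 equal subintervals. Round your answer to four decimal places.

Δs = (4 − 3)/3 = 1/3.
f(3) = 0.6, f(10/3) = 0.5625, f(11/3) = 9/17, f(4) = 0.5.
T_3 = (Δs/2)·[f(s_0) + 2f(s_1) + 2f(s_2) + f(s_3)].
Sum ≈ 0.5473.

0.5473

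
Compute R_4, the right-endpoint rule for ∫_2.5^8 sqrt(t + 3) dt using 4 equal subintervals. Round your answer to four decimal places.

Δt = (8 − 2.5)/4 = 1.375.
Right endpoints: 3.875, 5.25, 6.625, 8.
f(3.875) ≈ 2.6220, f(5.25) ≈ 2.8723, f(6.625) ≈ 3.1024, f(8) ≈ 3.3166.
Sum = Δt · [f(3.875) + f(5.25) + f(6.625) + f(8)].
Sum ≈ 16.3809.

16.3809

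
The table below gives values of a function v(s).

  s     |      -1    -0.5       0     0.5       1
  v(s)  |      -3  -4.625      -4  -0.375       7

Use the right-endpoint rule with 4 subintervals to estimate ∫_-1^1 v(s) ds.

-1

Δs = 0.5.
Sum = 0.5·[(-4.625) + (-4) + (-0.375) + 7] = -1.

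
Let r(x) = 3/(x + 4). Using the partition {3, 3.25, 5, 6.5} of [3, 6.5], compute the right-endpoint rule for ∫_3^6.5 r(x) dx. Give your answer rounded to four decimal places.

Subinterval widths: 0.25, 1.75, 1.5.
Right endpoints: 3.25, 5, 6.5.
r(3.25) = 12/29, r(5) = 1/3, r(6.5) = 2/7.
Sum = Σ Δx_i · r(x_i).
Sum ≈ 1.1154.

1.1154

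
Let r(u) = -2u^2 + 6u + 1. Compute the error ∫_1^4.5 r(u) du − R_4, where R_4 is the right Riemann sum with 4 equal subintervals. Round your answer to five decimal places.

8.54948

Exact integral: ∫_1^4.5 r(u) du ≈ 1.1666667.
R_4 = -7.3828125.
Error ≈ 1.1666667 − (-7.3828125) ≈ 8.54948.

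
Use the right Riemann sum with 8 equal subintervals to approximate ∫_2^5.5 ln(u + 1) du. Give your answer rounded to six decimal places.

5.537153

Δu = (5.5 − 2)/8 = 0.4375.
Right endpoints: 2.4375, 2.875, 3.3125, 3.75, 4.1875, 4.625, 5.0625, 5.5.
f(2.4375) ≈ 1.234744, f(2.875) ≈ 1.354546, f(3.3125) ≈ 1.461518, f(3.75) ≈ 1.558145, f(4.1875) ≈ 1.646252, f(4.625) ≈ 1.727221, f(5.0625) ≈ 1.802122, f(5.5) ≈ 1.871802.
Sum = Δu · [f(2.4375) + f(2.875) + f(3.3125) + ...].
Sum ≈ 5.537153.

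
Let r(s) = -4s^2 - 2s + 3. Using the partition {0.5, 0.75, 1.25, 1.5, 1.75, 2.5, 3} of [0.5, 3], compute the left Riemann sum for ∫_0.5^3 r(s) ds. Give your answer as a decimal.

-26.875

Subinterval widths: 0.25, 0.5, 0.25, 0.25, 0.75, 0.5.
Left endpoints: 0.5, 0.75, 1.25, 1.5, 1.75, 2.5.
r(0.5) = 1, r(0.75) = -0.75, r(1.25) = -5.75, r(1.5) = -9, r(1.75) = -12.75, r(2.5) = -27.
Sum = Σ Δs_i · r(s_i).
Sum = -26.875.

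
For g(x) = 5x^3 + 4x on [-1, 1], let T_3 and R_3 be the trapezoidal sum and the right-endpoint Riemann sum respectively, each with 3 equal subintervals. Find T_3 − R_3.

T_3 = 0.
R_3 = 6.
T_3 − R_3 = -6.

-6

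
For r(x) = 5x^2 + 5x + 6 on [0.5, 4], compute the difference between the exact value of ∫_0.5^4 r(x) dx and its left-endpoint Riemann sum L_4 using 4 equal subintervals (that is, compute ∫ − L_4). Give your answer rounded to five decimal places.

39.87630

Exact integral: ∫_0.5^4 r(x) dx ≈ 166.8333333.
L_4 = 126.95703125.
Error ≈ 166.8333333 − 126.95703125 ≈ 39.87630.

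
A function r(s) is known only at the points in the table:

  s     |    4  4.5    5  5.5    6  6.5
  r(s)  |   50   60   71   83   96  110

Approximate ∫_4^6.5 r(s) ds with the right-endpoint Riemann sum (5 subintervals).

Δs = 0.5.
Sum = 0.5·[60 + 71 + 83 + 96 + 110] = 210.

210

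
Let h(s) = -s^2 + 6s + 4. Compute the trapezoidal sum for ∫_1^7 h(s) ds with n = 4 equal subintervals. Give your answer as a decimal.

51.75

Δs = (7 − 1)/4 = 1.5.
h(1) = 9, h(2.5) = 12.75, h(4) = 12, h(5.5) = 6.75, h(7) = -3.
T_4 = (Δs/2)·[h(s_0) + 2h(s_1) + 2h(s_2) + 2h(s_3) + h(s_4)].
Sum = 51.75.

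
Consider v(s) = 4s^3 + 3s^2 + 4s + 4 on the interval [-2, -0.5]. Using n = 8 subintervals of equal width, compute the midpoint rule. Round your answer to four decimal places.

-9.5098

Δs = (-0.5 − (-2))/8 = 0.1875.
Midpoints: -1.90625, -1.71875, -1.53125, -1.34375, -1.15625, -0.96875, -0.78125, -0.59375.
v(-1.90625) = -167373/8192, v(-1.71875) = -117327/8192, v(-1.53125) = -77433/8192, v(-1.34375) = -46395/8192, v(-1.15625) = -22917/8192, v(-0.96875) = -5703/8192, v(-0.78125) = 6543/8192, v(-0.59375) = 15117/8192.
Sum = Δs · [v(-1.90625) + v(-1.71875) + v(-1.53125) + ...].
Sum ≈ -9.5098.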